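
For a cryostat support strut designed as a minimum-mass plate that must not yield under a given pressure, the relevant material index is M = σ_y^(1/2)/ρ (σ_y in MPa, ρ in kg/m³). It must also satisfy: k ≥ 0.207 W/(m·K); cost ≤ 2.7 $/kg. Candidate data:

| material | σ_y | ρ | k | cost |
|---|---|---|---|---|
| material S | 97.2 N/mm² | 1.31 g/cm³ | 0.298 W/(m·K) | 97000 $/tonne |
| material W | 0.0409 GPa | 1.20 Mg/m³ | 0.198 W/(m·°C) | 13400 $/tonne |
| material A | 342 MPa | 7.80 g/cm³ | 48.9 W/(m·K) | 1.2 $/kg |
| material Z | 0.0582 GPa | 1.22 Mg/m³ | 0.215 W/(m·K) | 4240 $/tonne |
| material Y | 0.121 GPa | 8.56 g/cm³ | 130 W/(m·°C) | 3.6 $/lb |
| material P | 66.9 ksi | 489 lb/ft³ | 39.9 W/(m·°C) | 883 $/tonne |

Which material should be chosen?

Screen on constraints: k ≥ 0.207 W/(m·K); cost ≤ 2.7 $/kg. Survivors: material A, material P.
Putting every candidate on a common basis:
  material A: σ_y = 342.0 MPa, ρ = 7800 kg/m³
  material P: σ_y = 461.3 MPa, ρ = 7833 kg/m³
  material P: M = 2.74×10⁻³
  material A: M = 2.37×10⁻³
Material P has the largest M.

material P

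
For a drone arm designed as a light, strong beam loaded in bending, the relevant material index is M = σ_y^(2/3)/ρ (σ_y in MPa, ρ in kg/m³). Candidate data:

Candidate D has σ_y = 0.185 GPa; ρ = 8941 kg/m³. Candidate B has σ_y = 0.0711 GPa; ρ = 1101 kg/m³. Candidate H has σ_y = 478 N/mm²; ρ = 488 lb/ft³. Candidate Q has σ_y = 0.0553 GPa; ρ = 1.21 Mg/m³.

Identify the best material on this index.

candidate B

In SI units:
  candidate D: σ_y = 185.0 MPa, ρ = 8941 kg/m³
  candidate B: σ_y = 71.10 MPa, ρ = 1101 kg/m³
  candidate H: σ_y = 478.0 MPa, ρ = 7817 kg/m³
  candidate Q: σ_y = 55.30 MPa, ρ = 1210 kg/m³
  candidate B: M = 15.6×10⁻³
  candidate Q: M = 12.0×10⁻³
  candidate H: M = 7.82×10⁻³
  candidate D: M = 3.63×10⁻³
Candidate B has the largest M.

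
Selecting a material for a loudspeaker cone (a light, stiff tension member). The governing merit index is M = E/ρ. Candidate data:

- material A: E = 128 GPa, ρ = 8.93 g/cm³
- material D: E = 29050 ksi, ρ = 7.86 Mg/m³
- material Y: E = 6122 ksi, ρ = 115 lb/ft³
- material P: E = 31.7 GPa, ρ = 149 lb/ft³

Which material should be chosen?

material D

In SI units:
  material A: E = 128.0 GPa, ρ = 8930 kg/m³
  material D: E = 200.3 GPa, ρ = 7860 kg/m³
  material Y: E = 42.21 GPa, ρ = 1842 kg/m³
  material P: E = 31.70 GPa, ρ = 2387 kg/m³
  material D: M = 25.5 MN·m/kg
  material Y: M = 22.9 MN·m/kg
  material A: M = 14.3 MN·m/kg
  material P: M = 13.3 MN·m/kg
Material D ranks first.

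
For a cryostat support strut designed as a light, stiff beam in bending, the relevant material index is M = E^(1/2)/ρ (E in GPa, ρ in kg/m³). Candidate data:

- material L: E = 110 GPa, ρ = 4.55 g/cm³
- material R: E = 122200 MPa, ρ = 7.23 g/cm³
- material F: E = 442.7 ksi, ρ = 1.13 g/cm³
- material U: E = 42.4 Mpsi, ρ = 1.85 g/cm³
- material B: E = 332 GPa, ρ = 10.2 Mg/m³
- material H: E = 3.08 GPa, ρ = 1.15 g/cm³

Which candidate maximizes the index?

material U

In SI units:
  material L: E = 110.0 GPa, ρ = 4550 kg/m³
  material R: E = 122.2 GPa, ρ = 7230 kg/m³
  material F: E = 3.052 GPa, ρ = 1130 kg/m³
  material U: E = 292.3 GPa, ρ = 1850 kg/m³
  material B: E = 332.0 GPa, ρ = 10200 kg/m³
  material H: E = 3.080 GPa, ρ = 1150 kg/m³
  material U: M = 9.24×10⁻³
  material L: M = 2.31×10⁻³
  material B: M = 1.79×10⁻³
  material F: M = 1.55×10⁻³
  material R: M = 1.53×10⁻³
  material H: M = 1.53×10⁻³
Material U ranks first.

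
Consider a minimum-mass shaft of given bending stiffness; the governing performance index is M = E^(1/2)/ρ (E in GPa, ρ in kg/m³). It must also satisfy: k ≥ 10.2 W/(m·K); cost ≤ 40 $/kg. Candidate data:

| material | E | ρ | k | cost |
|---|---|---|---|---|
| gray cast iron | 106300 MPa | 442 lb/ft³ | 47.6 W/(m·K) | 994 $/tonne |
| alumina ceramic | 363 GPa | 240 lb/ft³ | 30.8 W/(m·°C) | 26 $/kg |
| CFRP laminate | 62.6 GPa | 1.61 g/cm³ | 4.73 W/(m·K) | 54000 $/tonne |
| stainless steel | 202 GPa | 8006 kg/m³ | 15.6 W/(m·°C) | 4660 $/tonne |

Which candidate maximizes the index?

Screen on constraints: k ≥ 10.2 W/(m·K); cost ≤ 40 $/kg. Survivors: gray cast iron, alumina ceramic, stainless steel.
In SI units:
  gray cast iron: E = 106.3 GPa, ρ = 7080 kg/m³
  alumina ceramic: E = 363.0 GPa, ρ = 3844 kg/m³
  stainless steel: E = 202.0 GPa, ρ = 8006 kg/m³
  alumina ceramic: M = 4.96×10⁻³
  stainless steel: M = 1.78×10⁻³
  gray cast iron: M = 1.46×10⁻³
Alumina ceramic has the largest M.

alumina ceramic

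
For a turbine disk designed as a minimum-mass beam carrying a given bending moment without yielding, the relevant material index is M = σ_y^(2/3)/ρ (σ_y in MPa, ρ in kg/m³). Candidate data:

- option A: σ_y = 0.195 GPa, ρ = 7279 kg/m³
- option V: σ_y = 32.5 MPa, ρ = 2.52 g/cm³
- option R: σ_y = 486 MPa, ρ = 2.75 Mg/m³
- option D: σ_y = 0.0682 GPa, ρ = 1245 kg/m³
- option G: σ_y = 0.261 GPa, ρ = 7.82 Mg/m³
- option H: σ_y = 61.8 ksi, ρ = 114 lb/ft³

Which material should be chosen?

Convert each candidate to consistent units, then evaluate M:
  option A: σ_y = 195.0 MPa, ρ = 7279 kg/m³
  option V: σ_y = 32.50 MPa, ρ = 2520 kg/m³
  option R: σ_y = 486.0 MPa, ρ = 2750 kg/m³
  option D: σ_y = 68.20 MPa, ρ = 1245 kg/m³
  option G: σ_y = 261.0 MPa, ρ = 7820 kg/m³
  option H: σ_y = 426.1 MPa, ρ = 1826 kg/m³
  option H: M = 31.0×10⁻³
  option R: M = 22.5×10⁻³
  option D: M = 13.4×10⁻³
  option G: M = 5.22×10⁻³
  option A: M = 4.62×10⁻³
  option V: M = 4.04×10⁻³
Highest index: option H.

option H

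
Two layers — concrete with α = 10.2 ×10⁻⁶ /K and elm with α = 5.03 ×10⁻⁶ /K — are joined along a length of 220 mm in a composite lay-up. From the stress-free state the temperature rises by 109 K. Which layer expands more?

concrete

α(concrete) = 10.2×10⁻⁶/K vs α(elm) = 5.03×10⁻⁶/K.
Higher α expands more for the same ΔT: concrete.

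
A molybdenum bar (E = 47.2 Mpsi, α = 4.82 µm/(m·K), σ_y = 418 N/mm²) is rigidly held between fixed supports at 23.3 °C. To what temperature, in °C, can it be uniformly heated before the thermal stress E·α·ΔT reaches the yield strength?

290 °C

E = 47.2 Mpsi = 325.4 GPa.
σ_y = 418 N/mm² = 418.0 MPa.
E·α·ΔT = 418.0 MPa ⇒ ΔT = 418.0 / (325.4×10³ × 4.82×10⁻⁶) = 266.5 K.
T = 23.3 + 266.5 = 289.8 °C.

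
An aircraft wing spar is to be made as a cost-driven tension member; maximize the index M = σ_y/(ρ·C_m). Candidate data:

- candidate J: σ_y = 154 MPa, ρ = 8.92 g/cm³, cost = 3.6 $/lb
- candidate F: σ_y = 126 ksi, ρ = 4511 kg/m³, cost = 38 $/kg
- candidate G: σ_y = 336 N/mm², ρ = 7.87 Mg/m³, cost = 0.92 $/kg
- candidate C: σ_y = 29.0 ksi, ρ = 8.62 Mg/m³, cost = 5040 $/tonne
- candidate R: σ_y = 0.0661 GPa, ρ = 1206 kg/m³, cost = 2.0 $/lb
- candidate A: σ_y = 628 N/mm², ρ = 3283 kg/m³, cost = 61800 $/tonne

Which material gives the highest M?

candidate G

After converting to SI:
  candidate J: σ_y = 154.0 MPa, ρ = 8920 kg/m³, cost = 7.937 $/kg
  candidate F: σ_y = 868.7 MPa, ρ = 4511 kg/m³, cost = 38.00 $/kg
  candidate G: σ_y = 336.0 MPa, ρ = 7870 kg/m³, cost = 0.9200 $/kg
  candidate C: σ_y = 199.9 MPa, ρ = 8620 kg/m³, cost = 5.040 $/kg
  candidate R: σ_y = 66.10 MPa, ρ = 1206 kg/m³, cost = 4.409 $/kg
  candidate A: σ_y = 628.0 MPa, ρ = 3283 kg/m³, cost = 61.80 $/kg
  candidate G: M = 46.4 kN·m per $
  candidate R: M = 12.4 kN·m per $
  candidate F: M = 5.07 kN·m per $
  candidate C: M = 4.60 kN·m per $
  candidate A: M = 3.10 kN·m per $
  candidate J: M = 2.18 kN·m per $
Candidate G ranks first.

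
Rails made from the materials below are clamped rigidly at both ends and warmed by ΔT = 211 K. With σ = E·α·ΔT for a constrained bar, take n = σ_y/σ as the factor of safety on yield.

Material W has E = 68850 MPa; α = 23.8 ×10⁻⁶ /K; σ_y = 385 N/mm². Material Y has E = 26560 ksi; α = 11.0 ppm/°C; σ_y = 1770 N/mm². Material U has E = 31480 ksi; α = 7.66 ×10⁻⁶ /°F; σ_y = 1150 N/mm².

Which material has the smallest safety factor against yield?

material W

In consistent units (E in GPa, α in ×10⁻⁶/K, σ_y in MPa):
  material W: E = 68.85, α = 23.8, σ_y = 385.0 → σ = 346 MPa, n = 1.11
  material Y: E = 183.1, α = 11.0, σ_y = 1770 → σ = 425 MPa, n = 4.16
  material U: E = 217.0, α = 13.8, σ_y = 1150 → σ = 631 MPa, n = 1.82
The minimum is material W at n = 1.11.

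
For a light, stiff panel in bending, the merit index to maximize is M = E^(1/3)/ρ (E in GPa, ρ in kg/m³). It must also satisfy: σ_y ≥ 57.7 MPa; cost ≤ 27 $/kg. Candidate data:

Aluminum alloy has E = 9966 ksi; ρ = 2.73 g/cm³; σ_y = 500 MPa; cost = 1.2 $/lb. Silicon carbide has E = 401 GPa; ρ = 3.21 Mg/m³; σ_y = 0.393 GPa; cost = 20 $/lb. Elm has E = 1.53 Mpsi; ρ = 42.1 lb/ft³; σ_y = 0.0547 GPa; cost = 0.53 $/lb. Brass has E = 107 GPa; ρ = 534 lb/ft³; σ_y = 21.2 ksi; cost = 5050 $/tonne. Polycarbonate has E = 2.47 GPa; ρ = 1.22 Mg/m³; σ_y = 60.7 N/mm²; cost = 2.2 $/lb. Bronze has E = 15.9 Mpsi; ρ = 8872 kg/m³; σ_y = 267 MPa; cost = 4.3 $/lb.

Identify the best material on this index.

aluminum alloy

Screen on constraints: σ_y ≥ 57.7 MPa; cost ≤ 27 $/kg. Survivors: aluminum alloy, brass, polycarbonate, bronze.
Convert each candidate to consistent units, then evaluate M:
  aluminum alloy: E = 68.71 GPa, ρ = 2730 kg/m³
  brass: E = 107.0 GPa, ρ = 8554 kg/m³
  polycarbonate: E = 2.470 GPa, ρ = 1220 kg/m³
  bronze: E = 109.6 GPa, ρ = 8872 kg/m³
  aluminum alloy: M = 1.50×10⁻³
  polycarbonate: M = 1.11×10⁻³
  brass: M = 0.555×10⁻³
  bronze: M = 0.539×10⁻³
The maximum is for aluminum alloy.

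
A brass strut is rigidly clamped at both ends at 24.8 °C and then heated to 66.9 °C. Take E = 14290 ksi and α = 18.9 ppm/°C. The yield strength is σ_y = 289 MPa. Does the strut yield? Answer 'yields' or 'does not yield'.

E = 14290 ksi = 98.53 GPa.
ΔT = 42.10 K. Constrained thermal stress σ = E·α·ΔT = 98.53×10³ MPa × 18.9×10⁻⁶ × 42.10 = 78.4 MPa (compressive).
Compare to σ_y = 289 MPa: σ < σ_y, so it does not yield.

does not yield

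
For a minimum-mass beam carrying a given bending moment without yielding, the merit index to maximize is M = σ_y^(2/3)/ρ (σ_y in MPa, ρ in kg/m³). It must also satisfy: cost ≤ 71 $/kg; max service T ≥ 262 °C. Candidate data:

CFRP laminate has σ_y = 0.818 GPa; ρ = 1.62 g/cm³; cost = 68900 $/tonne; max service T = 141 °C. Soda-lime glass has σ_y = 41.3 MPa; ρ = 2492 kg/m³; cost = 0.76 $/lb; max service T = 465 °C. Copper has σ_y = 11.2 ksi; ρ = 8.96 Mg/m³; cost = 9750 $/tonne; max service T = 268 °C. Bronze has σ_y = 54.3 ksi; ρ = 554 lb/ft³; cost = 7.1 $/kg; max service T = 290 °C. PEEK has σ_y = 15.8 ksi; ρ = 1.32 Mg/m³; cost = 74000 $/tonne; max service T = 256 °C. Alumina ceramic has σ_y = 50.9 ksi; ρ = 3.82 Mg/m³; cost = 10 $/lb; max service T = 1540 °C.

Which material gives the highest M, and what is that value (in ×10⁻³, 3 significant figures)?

Screen on constraints: cost ≤ 71 $/kg; max service T ≥ 262 °C. Survivors: soda-lime glass, copper, bronze, alumina ceramic.
Putting every candidate on a common basis:
  soda-lime glass: σ_y = 41.30 MPa, ρ = 2492 kg/m³
  copper: σ_y = 77.22 MPa, ρ = 8960 kg/m³
  bronze: σ_y = 374.4 MPa, ρ = 8874 kg/m³
  alumina ceramic: σ_y = 350.9 MPa, ρ = 3820 kg/m³
  alumina ceramic: M = 13.0×10⁻³
  bronze: M = 5.85×10⁻³
  soda-lime glass: M = 4.79×10⁻³
  copper: M = 2.02×10⁻³
The maximum is for alumina ceramic.

alumina ceramic, M = 13.0×10⁻³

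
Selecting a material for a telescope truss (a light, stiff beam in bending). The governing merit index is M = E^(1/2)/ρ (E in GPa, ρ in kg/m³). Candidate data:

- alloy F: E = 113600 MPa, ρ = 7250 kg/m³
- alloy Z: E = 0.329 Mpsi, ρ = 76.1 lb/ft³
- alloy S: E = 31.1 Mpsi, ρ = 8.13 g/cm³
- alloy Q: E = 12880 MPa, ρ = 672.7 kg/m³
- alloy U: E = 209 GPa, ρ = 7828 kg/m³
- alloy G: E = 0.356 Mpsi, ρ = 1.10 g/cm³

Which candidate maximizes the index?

Normalizing units and computing the index:
  alloy F: E = 113.6 GPa, ρ = 7250 kg/m³
  alloy Z: E = 2.268 GPa, ρ = 1219 kg/m³
  alloy S: E = 214.4 GPa, ρ = 8130 kg/m³
  alloy Q: E = 12.88 GPa, ρ = 672.7 kg/m³
  alloy U: E = 209.0 GPa, ρ = 7828 kg/m³
  alloy G: E = 2.455 GPa, ρ = 1100 kg/m³
  alloy Q: M = 5.34×10⁻³
  alloy U: M = 1.85×10⁻³
  alloy S: M = 1.80×10⁻³
  alloy F: M = 1.47×10⁻³
  alloy G: M = 1.42×10⁻³
  alloy Z: M = 1.24×10⁻³
Alloy Q has the largest M.

alloy Q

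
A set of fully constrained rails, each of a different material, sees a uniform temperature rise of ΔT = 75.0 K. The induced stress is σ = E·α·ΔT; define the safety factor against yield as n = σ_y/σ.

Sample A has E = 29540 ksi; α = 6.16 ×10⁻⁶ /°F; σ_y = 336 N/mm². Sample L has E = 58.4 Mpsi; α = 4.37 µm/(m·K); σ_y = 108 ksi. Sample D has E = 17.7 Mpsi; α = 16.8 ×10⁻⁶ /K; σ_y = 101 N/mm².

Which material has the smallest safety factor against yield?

In consistent units (E in GPa, α in ×10⁻⁶/K, σ_y in MPa):
  sample A: E = 203.7, α = 11.1, σ_y = 336.0 → σ = 169 MPa, n = 1.98
  sample L: E = 402.7, α = 4.37, σ_y = 744.6 → σ = 132 MPa, n = 5.64
  sample D: E = 122.0, α = 16.8, σ_y = 101.0 → σ = 154 MPa, n = 0.657
Smallest n: sample D with n = 0.657.

sample D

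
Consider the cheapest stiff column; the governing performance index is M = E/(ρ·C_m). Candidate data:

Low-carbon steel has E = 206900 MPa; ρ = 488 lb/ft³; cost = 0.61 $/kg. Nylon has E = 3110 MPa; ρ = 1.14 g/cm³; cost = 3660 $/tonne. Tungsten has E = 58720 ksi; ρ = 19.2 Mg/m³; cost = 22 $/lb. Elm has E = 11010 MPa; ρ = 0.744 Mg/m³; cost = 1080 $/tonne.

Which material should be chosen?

In SI units:
  low-carbon steel: E = 206.9 GPa, ρ = 7817 kg/m³, cost = 0.6100 $/kg
  nylon: E = 3.110 GPa, ρ = 1140 kg/m³, cost = 3.660 $/kg
  tungsten: E = 404.9 GPa, ρ = 19200 kg/m³, cost = 48.50 $/kg
  elm: E = 11.01 GPa, ρ = 744.0 kg/m³, cost = 1.080 $/kg
  low-carbon steel: M = 43.4 MN·m per $
  elm: M = 13.7 MN·m per $
  nylon: M = 0.745 MN·m per $
  tungsten: M = 0.435 MN·m per $
The maximum is for low-carbon steel.

low-carbon steel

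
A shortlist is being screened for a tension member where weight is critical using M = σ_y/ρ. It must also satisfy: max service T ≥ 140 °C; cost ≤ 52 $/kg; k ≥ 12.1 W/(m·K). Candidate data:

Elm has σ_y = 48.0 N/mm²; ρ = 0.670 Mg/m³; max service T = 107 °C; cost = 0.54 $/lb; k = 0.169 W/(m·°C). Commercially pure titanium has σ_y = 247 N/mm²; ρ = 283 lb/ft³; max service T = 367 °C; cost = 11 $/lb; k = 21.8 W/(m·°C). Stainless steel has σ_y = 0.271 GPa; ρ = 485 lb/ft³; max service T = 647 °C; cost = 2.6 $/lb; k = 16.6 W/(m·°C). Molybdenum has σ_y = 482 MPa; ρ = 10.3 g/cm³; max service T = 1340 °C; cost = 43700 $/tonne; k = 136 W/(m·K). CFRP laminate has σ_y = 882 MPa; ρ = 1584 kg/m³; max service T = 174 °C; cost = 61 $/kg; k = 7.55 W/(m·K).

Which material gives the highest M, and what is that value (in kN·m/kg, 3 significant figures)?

commercially pure titanium, M = 54.5 kN·m/kg

Screen on constraints: max service T ≥ 140 °C; cost ≤ 52 $/kg; k ≥ 12.1 W/(m·K). Survivors: commercially pure titanium, stainless steel, molybdenum.
Convert each candidate to consistent units, then evaluate M:
  commercially pure titanium: σ_y = 247.0 MPa, ρ = 4533 kg/m³
  stainless steel: σ_y = 271.0 MPa, ρ = 7769 kg/m³
  molybdenum: σ_y = 482.0 MPa, ρ = 10300 kg/m³
  commercially pure titanium: M = 54.5 kN·m/kg
  molybdenum: M = 46.8 kN·m/kg
  stainless steel: M = 34.9 kN·m/kg
The maximum is for commercially pure titanium.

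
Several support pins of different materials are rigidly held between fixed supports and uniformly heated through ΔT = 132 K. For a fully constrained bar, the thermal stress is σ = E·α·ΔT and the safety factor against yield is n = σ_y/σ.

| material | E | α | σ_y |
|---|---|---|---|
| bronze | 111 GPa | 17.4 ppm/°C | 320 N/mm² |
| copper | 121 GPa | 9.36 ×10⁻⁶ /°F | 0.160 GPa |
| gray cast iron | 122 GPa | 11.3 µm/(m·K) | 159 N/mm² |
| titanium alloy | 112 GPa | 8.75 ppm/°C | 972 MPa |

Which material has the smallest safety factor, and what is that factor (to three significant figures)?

In consistent units (E in GPa, α in ×10⁻⁶/K, σ_y in MPa):
  bronze: E = 111.0, α = 17.4, σ_y = 320.0 → σ = 255 MPa, n = 1.26
  copper: E = 121.0, α = 16.8, σ_y = 160.0 → σ = 269 MPa, n = 0.595
  gray cast iron: E = 122.0, α = 11.3, σ_y = 159.0 → σ = 182 MPa, n = 0.874
  titanium alloy: E = 112.0, α = 8.75, σ_y = 972.0 → σ = 129 MPa, n = 7.51
Copper has the lowest safety factor, n = 0.595.

copper, n = 0.595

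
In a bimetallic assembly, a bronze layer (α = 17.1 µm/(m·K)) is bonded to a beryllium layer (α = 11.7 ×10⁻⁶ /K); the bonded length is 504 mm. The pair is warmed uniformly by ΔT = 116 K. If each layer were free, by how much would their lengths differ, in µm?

316 µm

Δα = |17.1 − 11.7|×10⁻⁶/K = 5.40×10⁻⁶/K.
ΔL_mismatch = Δα·L·ΔT = 5.40×10⁻⁶ × 504.0 mm × 116.0 K = 316 µm.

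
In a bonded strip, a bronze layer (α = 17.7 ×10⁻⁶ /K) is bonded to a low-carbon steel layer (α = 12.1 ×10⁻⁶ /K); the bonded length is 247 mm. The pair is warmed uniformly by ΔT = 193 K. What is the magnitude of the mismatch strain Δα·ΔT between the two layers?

Δα = |17.7 − 12.1|×10⁻⁶/K = 5.60×10⁻⁶/K.
Mismatch strain = Δα·ΔT = 5.60×10⁻⁶ × 193.0 = 1.08×10⁻³.

1.08×10⁻³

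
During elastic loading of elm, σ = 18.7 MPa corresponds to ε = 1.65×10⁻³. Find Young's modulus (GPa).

11.3 GPa

E = σ/ε = 18.7 MPa / 1.65×10⁻³ = 11330 MPa = 11.3 GPa.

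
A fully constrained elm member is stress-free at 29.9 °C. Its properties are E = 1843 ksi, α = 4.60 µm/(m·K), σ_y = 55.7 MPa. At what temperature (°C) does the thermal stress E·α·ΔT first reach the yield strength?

983 °C

E = 1843 ksi = 12.71 GPa.
E·α·ΔT = 55.70 MPa ⇒ ΔT = 55.70 / (12.71×10³ × 4.60×10⁻⁶) = 952.9 K.
T = 29.9 + 952.9 = 982.8 °C.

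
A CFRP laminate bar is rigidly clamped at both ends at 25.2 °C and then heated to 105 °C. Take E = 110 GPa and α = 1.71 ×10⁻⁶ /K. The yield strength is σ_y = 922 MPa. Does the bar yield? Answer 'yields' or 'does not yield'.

does not yield

ΔT = 79.80 K. Constrained thermal stress σ = E·α·ΔT = 110.0×10³ MPa × 1.71×10⁻⁶ × 79.80 = 15.0 MPa (compressive).
Compare to σ_y = 922 MPa: σ < σ_y, so it does not yield.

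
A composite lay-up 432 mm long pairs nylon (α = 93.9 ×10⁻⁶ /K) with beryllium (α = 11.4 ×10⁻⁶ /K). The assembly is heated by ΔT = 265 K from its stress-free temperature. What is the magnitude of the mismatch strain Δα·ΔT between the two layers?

0.0219

Δα = |93.9 − 11.4|×10⁻⁶/K = 82.5×10⁻⁶/K.
Mismatch strain = Δα·ΔT = 82.5×10⁻⁶ × 265.0 = 0.0219.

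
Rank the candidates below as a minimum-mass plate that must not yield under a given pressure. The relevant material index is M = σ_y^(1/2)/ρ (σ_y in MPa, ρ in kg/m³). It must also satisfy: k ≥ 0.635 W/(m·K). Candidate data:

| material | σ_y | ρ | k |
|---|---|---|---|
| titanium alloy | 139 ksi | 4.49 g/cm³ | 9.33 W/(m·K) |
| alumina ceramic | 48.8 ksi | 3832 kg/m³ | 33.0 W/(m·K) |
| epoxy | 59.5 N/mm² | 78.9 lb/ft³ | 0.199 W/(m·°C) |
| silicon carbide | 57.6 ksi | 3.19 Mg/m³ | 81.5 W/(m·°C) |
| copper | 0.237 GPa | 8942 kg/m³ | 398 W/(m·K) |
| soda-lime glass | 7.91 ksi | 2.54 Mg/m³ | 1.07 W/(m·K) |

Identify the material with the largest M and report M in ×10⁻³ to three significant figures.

Screen on constraints: k ≥ 0.635 W/(m·K). Survivors: titanium alloy, alumina ceramic, silicon carbide, copper, soda-lime glass.
After converting to SI:
  titanium alloy: σ_y = 958.4 MPa, ρ = 4490 kg/m³
  alumina ceramic: σ_y = 336.5 MPa, ρ = 3832 kg/m³
  silicon carbide: σ_y = 397.1 MPa, ρ = 3190 kg/m³
  copper: σ_y = 237.0 MPa, ρ = 8942 kg/m³
  soda-lime glass: σ_y = 54.54 MPa, ρ = 2540 kg/m³
  titanium alloy: M = 6.89×10⁻³
  silicon carbide: M = 6.25×10⁻³
  alumina ceramic: M = 4.79×10⁻³
  soda-lime glass: M = 2.91×10⁻³
  copper: M = 1.72×10⁻³
The maximum is for titanium alloy.

titanium alloy, M = 6.89×10⁻³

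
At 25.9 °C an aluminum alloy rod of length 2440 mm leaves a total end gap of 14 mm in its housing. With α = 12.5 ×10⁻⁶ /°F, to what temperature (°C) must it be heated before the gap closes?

α = 12.5×10⁻⁶/°F × 9/5 = 22.5×10⁻⁶/K.
α·L₀·ΔT = 14.0 mm ⇒ ΔT = 14.0 / (22.5×10⁻⁶ × 2440.0) = 255.0 K.
T = 25.9 + 255.0 = 280.9 °C.

281 °C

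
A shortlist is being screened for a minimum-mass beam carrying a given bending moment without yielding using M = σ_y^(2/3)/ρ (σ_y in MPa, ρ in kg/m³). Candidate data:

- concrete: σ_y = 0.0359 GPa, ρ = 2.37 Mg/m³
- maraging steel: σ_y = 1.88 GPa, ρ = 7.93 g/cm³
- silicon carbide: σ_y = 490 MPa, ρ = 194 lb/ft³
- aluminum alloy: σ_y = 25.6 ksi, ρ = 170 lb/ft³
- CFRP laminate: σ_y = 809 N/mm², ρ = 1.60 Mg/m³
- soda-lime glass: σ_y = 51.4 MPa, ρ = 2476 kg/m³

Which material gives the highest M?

Convert each candidate to consistent units, then evaluate M:
  concrete: σ_y = 35.90 MPa, ρ = 2370 kg/m³
  maraging steel: σ_y = 1880 MPa, ρ = 7930 kg/m³
  silicon carbide: σ_y = 490.0 MPa, ρ = 3108 kg/m³
  aluminum alloy: σ_y = 176.5 MPa, ρ = 2723 kg/m³
  CFRP laminate: σ_y = 809.0 MPa, ρ = 1600 kg/m³
  soda-lime glass: σ_y = 51.40 MPa, ρ = 2476 kg/m³
  CFRP laminate: M = 54.3×10⁻³
  silicon carbide: M = 20.0×10⁻³
  maraging steel: M = 19.2×10⁻³
  aluminum alloy: M = 11.6×10⁻³
  soda-lime glass: M = 5.58×10⁻³
  concrete: M = 4.59×10⁻³
Highest index: CFRP laminate.

CFRP laminate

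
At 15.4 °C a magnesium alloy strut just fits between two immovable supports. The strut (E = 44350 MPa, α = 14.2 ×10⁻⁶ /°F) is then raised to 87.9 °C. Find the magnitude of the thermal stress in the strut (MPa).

E = 44350 MPa = 44.35 GPa.
α = 14.2×10⁻⁶/°F × 9/5 = 25.6×10⁻⁶/K.
ΔT = 72.50 K. Constrained thermal stress σ = E·α·ΔT = 44.35×10³ MPa × 25.6×10⁻⁶ × 72.50 = 82.2 MPa (compressive).

82.2 MPa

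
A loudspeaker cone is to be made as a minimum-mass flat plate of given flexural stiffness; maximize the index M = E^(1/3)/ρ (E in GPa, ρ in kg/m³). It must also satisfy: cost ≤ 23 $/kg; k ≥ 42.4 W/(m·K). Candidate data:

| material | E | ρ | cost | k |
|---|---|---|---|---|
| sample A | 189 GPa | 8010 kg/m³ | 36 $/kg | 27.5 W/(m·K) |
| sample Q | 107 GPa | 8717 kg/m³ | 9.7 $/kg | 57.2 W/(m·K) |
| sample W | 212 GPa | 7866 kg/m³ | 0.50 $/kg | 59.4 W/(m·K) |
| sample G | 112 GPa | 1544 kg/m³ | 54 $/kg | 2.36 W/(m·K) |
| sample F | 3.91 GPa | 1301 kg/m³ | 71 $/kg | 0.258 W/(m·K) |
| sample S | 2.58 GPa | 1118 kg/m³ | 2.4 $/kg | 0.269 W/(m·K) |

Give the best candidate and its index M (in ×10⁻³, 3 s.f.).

Screen on constraints: cost ≤ 23 $/kg; k ≥ 42.4 W/(m·K). Survivors: sample Q, sample W.
Per-candidate index values:
  sample W: M = 0.758×10⁻³
  sample Q: M = 0.545×10⁻³
Highest index: sample W.

sample W, M = 0.758×10⁻³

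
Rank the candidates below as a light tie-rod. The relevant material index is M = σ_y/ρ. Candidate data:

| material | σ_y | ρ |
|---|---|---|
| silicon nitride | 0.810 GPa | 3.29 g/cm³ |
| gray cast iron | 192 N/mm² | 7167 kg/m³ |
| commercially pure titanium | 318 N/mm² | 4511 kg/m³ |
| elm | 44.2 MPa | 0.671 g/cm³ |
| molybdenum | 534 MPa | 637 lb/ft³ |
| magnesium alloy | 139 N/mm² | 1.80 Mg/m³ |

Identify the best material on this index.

In SI units:
  silicon nitride: σ_y = 810.0 MPa, ρ = 3290 kg/m³
  gray cast iron: σ_y = 192.0 MPa, ρ = 7167 kg/m³
  commercially pure titanium: σ_y = 318.0 MPa, ρ = 4511 kg/m³
  elm: σ_y = 44.20 MPa, ρ = 671.0 kg/m³
  molybdenum: σ_y = 534.0 MPa, ρ = 10200 kg/m³
  magnesium alloy: σ_y = 139.0 MPa, ρ = 1800 kg/m³
  silicon nitride: M = 246 kN·m/kg
  magnesium alloy: M = 77.2 kN·m/kg
  commercially pure titanium: M = 70.5 kN·m/kg
  elm: M = 65.9 kN·m/kg
  molybdenum: M = 52.3 kN·m/kg
  gray cast iron: M = 26.8 kN·m/kg
Highest index: silicon nitride.

silicon nitride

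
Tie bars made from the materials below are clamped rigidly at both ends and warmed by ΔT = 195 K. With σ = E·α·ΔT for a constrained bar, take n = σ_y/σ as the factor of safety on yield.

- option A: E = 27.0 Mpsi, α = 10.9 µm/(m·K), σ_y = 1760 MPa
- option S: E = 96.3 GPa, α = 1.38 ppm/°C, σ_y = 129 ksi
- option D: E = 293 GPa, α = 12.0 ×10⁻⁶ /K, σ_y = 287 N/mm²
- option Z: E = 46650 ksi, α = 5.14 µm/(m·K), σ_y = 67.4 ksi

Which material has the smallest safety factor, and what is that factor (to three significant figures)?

Converting E to GPa, α to ×10⁻⁶/K, σ_y to MPa, then σ and n for each:
  option A: E = 186.2, α = 10.9, σ_y = 1760 → σ = 396 MPa, n = 4.45
  option S: E = 96.30, α = 1.38, σ_y = 889.4 → σ = 25.9 MPa, n = 34.3
  option D: E = 293.0, α = 12.0, σ_y = 287.0 → σ = 686 MPa, n = 0.419
  option Z: E = 321.6, α = 5.14, σ_y = 464.7 → σ = 322 MPa, n = 1.44
Option D has the lowest safety factor, n = 0.419.

option D, n = 0.419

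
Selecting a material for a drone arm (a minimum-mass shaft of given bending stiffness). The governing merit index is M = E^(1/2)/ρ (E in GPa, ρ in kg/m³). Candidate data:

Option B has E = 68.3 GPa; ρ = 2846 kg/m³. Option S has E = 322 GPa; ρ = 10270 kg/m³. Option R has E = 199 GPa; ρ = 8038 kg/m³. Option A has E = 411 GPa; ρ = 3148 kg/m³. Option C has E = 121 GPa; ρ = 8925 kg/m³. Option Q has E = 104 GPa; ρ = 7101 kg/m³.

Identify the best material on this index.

option A

Evaluate M for each candidate:
  option A: M = 6.44×10⁻³
  option B: M = 2.90×10⁻³
  option R: M = 1.76×10⁻³
  option S: M = 1.75×10⁻³
  option Q: M = 1.44×10⁻³
  option C: M = 1.23×10⁻³
Highest index: option A.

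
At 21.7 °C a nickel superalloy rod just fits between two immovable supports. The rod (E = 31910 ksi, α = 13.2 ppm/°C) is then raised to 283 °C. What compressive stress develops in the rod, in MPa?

E = 31910 ksi = 220.0 GPa.
ΔT = 261.3 K. Constrained thermal stress σ = E·α·ΔT = 220.0×10³ MPa × 13.2×10⁻⁶ × 261.3 = 759 MPa (compressive).

759 MPa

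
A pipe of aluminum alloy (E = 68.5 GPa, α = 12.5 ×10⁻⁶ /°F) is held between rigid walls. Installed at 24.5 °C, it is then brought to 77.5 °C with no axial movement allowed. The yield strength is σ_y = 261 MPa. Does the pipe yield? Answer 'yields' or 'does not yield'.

α = 12.5×10⁻⁶/°F × 9/5 = 22.5×10⁻⁶/K.
ΔT = 53.00 K. Constrained thermal stress σ = E·α·ΔT = 68.50×10³ MPa × 22.5×10⁻⁶ × 53.00 = 81.7 MPa (compressive).
Compare to σ_y = 261 MPa: σ < σ_y, so it does not yield.

does not yield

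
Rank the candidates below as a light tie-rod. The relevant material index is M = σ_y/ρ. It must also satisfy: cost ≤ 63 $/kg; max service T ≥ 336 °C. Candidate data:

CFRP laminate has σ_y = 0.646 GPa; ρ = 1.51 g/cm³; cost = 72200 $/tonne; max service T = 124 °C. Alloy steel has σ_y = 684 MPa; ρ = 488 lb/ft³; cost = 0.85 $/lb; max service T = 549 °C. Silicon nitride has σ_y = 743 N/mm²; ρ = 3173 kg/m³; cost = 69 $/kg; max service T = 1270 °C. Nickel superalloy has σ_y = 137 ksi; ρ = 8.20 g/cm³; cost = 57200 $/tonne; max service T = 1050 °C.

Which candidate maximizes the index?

Screen on constraints: cost ≤ 63 $/kg; max service T ≥ 336 °C. Survivors: alloy steel, nickel superalloy.
Convert each candidate to consistent units, then evaluate M:
  alloy steel: σ_y = 684.0 MPa, ρ = 7817 kg/m³
  nickel superalloy: σ_y = 944.6 MPa, ρ = 8200 kg/m³
  nickel superalloy: M = 115 kN·m/kg
  alloy steel: M = 87.5 kN·m/kg
Nickel superalloy ranks first.

nickel superalloy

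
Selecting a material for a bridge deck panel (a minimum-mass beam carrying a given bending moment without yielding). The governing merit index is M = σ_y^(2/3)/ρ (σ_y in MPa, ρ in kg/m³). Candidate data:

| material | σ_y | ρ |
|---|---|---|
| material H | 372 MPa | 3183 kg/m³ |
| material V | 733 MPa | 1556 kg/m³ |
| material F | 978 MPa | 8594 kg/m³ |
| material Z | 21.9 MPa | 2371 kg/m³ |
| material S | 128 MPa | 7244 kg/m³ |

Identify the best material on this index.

Evaluate M for each candidate:
  material V: M = 52.2×10⁻³
  material H: M = 16.3×10⁻³
  material F: M = 11.5×10⁻³
  material S: M = 3.51×10⁻³
  material Z: M = 3.30×10⁻³
The maximum is for material V.

material V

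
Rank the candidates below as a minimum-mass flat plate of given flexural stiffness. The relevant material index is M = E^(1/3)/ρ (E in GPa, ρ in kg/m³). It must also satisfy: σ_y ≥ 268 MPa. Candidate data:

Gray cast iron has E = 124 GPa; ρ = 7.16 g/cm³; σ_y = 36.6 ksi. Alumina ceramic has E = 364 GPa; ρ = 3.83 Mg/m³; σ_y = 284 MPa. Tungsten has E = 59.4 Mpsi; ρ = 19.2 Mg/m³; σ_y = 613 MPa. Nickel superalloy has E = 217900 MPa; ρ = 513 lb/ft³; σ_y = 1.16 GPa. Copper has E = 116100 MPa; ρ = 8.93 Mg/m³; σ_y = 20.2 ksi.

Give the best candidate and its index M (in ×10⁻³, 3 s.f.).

Screen on constraints: σ_y ≥ 268 MPa. Survivors: alumina ceramic, tungsten, nickel superalloy.
Normalizing units and computing the index:
  alumina ceramic: E = 364.0 GPa, ρ = 3830 kg/m³
  tungsten: E = 409.5 GPa, ρ = 19200 kg/m³
  nickel superalloy: E = 217.9 GPa, ρ = 8217 kg/m³
  alumina ceramic: M = 1.86×10⁻³
  nickel superalloy: M = 0.732×10⁻³
  tungsten: M = 0.387×10⁻³
Highest index: alumina ceramic.

alumina ceramic, M = 1.86×10⁻³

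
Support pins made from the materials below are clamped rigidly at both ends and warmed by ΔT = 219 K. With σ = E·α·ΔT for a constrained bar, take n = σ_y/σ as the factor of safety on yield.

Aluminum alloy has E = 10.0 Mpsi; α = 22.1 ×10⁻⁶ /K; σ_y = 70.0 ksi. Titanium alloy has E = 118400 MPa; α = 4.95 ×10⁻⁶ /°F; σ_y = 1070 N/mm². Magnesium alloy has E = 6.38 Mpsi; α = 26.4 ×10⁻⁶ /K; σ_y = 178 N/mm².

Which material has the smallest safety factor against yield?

magnesium alloy

Converting E to GPa, α to ×10⁻⁶/K, σ_y to MPa, then σ and n for each:
  aluminum alloy: E = 68.95, α = 22.1, σ_y = 482.6 → σ = 334 MPa, n = 1.45
  titanium alloy: E = 118.4, α = 8.91, σ_y = 1070 → σ = 231 MPa, n = 4.63
  magnesium alloy: E = 43.99, α = 26.4, σ_y = 178.0 → σ = 254 MPa, n = 0.700
Smallest n: magnesium alloy with n = 0.700.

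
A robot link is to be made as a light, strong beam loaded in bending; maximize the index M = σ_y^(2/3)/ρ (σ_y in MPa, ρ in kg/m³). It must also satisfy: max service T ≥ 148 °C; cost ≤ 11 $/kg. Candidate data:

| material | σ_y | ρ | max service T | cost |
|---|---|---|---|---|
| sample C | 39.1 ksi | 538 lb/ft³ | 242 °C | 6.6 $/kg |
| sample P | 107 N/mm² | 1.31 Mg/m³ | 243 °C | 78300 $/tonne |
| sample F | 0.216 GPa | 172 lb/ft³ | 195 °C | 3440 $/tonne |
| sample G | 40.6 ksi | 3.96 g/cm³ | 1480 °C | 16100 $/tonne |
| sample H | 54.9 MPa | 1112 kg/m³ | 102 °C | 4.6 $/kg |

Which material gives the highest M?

sample F

Screen on constraints: max service T ≥ 148 °C; cost ≤ 11 $/kg. Survivors: sample C, sample F.
Convert each candidate to consistent units, then evaluate M:
  sample C: σ_y = 269.6 MPa, ρ = 8618 kg/m³
  sample F: σ_y = 216.0 MPa, ρ = 2755 kg/m³
  sample F: M = 13.1×10⁻³
  sample C: M = 4.84×10⁻³
Highest index: sample F.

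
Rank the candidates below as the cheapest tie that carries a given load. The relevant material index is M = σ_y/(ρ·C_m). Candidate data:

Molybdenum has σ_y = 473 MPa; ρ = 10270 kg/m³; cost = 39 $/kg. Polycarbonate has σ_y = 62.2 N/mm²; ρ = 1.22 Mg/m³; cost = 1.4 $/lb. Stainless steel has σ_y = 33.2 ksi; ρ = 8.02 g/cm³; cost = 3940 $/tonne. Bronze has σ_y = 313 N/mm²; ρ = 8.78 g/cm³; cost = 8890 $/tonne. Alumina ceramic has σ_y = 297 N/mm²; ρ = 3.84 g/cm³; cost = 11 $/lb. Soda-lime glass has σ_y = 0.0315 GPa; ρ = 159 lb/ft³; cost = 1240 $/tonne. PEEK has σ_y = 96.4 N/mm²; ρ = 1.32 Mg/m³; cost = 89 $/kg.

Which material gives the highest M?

In SI units:
  molybdenum: σ_y = 473.0 MPa, ρ = 10270 kg/m³, cost = 39.00 $/kg
  polycarbonate: σ_y = 62.20 MPa, ρ = 1220 kg/m³, cost = 3.086 $/kg
  stainless steel: σ_y = 228.9 MPa, ρ = 8020 kg/m³, cost = 3.940 $/kg
  bronze: σ_y = 313.0 MPa, ρ = 8780 kg/m³, cost = 8.890 $/kg
  alumina ceramic: σ_y = 297.0 MPa, ρ = 3840 kg/m³, cost = 24.25 $/kg
  soda-lime glass: σ_y = 31.50 MPa, ρ = 2547 kg/m³, cost = 1.240 $/kg
  PEEK: σ_y = 96.40 MPa, ρ = 1320 kg/m³, cost = 89.00 $/kg
  polycarbonate: M = 16.5 kN·m per $
  soda-lime glass: M = 9.97 kN·m per $
  stainless steel: M = 7.24 kN·m per $
  bronze: M = 4.01 kN·m per $
  alumina ceramic: M = 3.19 kN·m per $
  molybdenum: M = 1.18 kN·m per $
  PEEK: M = 0.821 kN·m per $
The maximum is for polycarbonate.

polycarbonate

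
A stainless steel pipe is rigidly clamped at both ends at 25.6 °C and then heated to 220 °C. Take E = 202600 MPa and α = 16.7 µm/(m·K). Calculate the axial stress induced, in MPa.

E = 202600 MPa = 202.6 GPa.
ΔT = 194.4 K. Constrained thermal stress σ = E·α·ΔT = 202.6×10³ MPa × 16.7×10⁻⁶ × 194.4 = 658 MPa (compressive).

658 MPa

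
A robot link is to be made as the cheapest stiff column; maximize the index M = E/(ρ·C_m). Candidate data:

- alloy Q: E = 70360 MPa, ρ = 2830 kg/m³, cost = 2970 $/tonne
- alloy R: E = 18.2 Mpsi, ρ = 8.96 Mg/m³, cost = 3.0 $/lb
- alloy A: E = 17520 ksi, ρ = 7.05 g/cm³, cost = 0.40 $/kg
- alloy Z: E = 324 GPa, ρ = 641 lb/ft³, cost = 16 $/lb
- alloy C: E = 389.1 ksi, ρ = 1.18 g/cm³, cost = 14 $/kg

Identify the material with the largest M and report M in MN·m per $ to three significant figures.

alloy A, M = 42.8 MN·m per $

In SI units:
  alloy Q: E = 70.36 GPa, ρ = 2830 kg/m³, cost = 2.970 $/kg
  alloy R: E = 125.5 GPa, ρ = 8960 kg/m³, cost = 6.614 $/kg
  alloy A: E = 120.8 GPa, ρ = 7050 kg/m³, cost = 0.4000 $/kg
  alloy Z: E = 324.0 GPa, ρ = 10270 kg/m³, cost = 35.27 $/kg
  alloy C: E = 2.683 GPa, ρ = 1180 kg/m³, cost = 14.00 $/kg
  alloy A: M = 42.8 MN·m per $
  alloy Q: M = 8.37 MN·m per $
  alloy R: M = 2.12 MN·m per $
  alloy Z: M = 0.895 MN·m per $
  alloy C: M = 0.162 MN·m per $
Highest index: alloy A.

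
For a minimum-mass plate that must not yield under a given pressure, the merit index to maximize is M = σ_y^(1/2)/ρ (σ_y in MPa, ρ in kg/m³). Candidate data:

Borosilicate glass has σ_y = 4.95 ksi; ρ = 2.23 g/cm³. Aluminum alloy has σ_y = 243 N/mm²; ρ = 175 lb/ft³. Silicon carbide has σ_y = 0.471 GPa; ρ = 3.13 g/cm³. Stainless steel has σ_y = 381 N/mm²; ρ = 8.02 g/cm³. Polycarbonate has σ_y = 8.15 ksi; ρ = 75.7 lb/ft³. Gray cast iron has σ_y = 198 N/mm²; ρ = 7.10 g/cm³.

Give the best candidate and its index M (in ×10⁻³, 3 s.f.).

In SI units:
  borosilicate glass: σ_y = 34.13 MPa, ρ = 2230 kg/m³
  aluminum alloy: σ_y = 243.0 MPa, ρ = 2803 kg/m³
  silicon carbide: σ_y = 471.0 MPa, ρ = 3130 kg/m³
  stainless steel: σ_y = 381.0 MPa, ρ = 8020 kg/m³
  polycarbonate: σ_y = 56.19 MPa, ρ = 1213 kg/m³
  gray cast iron: σ_y = 198.0 MPa, ρ = 7100 kg/m³
  silicon carbide: M = 6.93×10⁻³
  polycarbonate: M = 6.18×10⁻³
  aluminum alloy: M = 5.56×10⁻³
  borosilicate glass: M = 2.62×10⁻³
  stainless steel: M = 2.43×10⁻³
  gray cast iron: M = 1.98×10⁻³
Highest index: silicon carbide.

silicon carbide, M = 6.93×10⁻³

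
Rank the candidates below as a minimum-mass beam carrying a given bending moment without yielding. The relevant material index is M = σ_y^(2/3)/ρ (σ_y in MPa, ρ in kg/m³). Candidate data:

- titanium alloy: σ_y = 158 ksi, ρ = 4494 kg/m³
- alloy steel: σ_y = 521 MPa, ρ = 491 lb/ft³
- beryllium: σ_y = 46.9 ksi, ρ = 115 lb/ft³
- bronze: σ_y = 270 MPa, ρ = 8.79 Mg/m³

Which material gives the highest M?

beryllium

Convert each candidate to consistent units, then evaluate M:
  titanium alloy: σ_y = 1089 MPa, ρ = 4494 kg/m³
  alloy steel: σ_y = 521.0 MPa, ρ = 7865 kg/m³
  beryllium: σ_y = 323.4 MPa, ρ = 1842 kg/m³
  bronze: σ_y = 270.0 MPa, ρ = 8790 kg/m³
  beryllium: M = 25.6×10⁻³
  titanium alloy: M = 23.6×10⁻³
  alloy steel: M = 8.23×10⁻³
  bronze: M = 4.75×10⁻³
The maximum is for beryllium.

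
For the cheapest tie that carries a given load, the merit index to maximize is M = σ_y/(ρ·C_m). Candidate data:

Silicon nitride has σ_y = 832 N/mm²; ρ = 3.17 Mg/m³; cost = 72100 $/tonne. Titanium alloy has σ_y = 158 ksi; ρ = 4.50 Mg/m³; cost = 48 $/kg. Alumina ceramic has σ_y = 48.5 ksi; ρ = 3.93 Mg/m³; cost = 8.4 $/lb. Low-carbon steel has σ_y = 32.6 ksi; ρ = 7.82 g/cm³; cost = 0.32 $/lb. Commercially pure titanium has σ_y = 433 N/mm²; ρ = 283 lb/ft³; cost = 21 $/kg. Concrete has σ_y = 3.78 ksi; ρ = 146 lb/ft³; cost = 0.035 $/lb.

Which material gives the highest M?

Normalizing units and computing the index:
  silicon nitride: σ_y = 832.0 MPa, ρ = 3170 kg/m³, cost = 72.10 $/kg
  titanium alloy: σ_y = 1089 MPa, ρ = 4500 kg/m³, cost = 48.00 $/kg
  alumina ceramic: σ_y = 334.4 MPa, ρ = 3930 kg/m³, cost = 18.52 $/kg
  low-carbon steel: σ_y = 224.8 MPa, ρ = 7820 kg/m³, cost = 0.7055 $/kg
  commercially pure titanium: σ_y = 433.0 MPa, ρ = 4533 kg/m³, cost = 21.00 $/kg
  concrete: σ_y = 26.06 MPa, ρ = 2339 kg/m³, cost = 0.07716 $/kg
  concrete: M = 144 kN·m per $
  low-carbon steel: M = 40.7 kN·m per $
  titanium alloy: M = 5.04 kN·m per $
  alumina ceramic: M = 4.59 kN·m per $
  commercially pure titanium: M = 4.55 kN·m per $
  silicon nitride: M = 3.64 kN·m per $
Concrete has the largest M.

concrete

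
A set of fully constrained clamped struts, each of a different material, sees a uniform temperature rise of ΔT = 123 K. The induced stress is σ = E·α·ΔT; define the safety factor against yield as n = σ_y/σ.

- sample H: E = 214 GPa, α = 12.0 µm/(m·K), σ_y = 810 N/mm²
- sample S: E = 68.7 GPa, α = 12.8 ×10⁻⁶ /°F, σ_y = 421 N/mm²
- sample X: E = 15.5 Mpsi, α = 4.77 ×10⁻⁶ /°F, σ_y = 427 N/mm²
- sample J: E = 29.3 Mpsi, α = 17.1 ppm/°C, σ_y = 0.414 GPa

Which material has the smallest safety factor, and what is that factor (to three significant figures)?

sample J, n = 0.974

In consistent units (E in GPa, α in ×10⁻⁶/K, σ_y in MPa):
  sample H: E = 214.0, α = 12.0, σ_y = 810.0 → σ = 316 MPa, n = 2.56
  sample S: E = 68.70, α = 23.0, σ_y = 421.0 → σ = 195 MPa, n = 2.16
  sample X: E = 106.9, α = 8.59, σ_y = 427.0 → σ = 113 MPa, n = 3.78
  sample J: E = 202.0, α = 17.1, σ_y = 414.0 → σ = 425 MPa, n = 0.974
Sample J has the lowest safety factor, n = 0.974.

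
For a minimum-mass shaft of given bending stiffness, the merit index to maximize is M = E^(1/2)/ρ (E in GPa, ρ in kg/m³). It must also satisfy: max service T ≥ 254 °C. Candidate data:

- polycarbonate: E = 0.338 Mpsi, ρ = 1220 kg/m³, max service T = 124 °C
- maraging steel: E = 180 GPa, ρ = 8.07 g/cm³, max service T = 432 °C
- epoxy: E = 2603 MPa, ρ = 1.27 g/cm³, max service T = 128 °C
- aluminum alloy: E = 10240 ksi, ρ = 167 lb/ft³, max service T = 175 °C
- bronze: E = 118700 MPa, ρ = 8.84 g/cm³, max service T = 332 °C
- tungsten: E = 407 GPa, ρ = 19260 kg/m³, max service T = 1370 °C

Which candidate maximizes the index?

Screen on constraints: max service T ≥ 254 °C. Survivors: maraging steel, bronze, tungsten.
Convert each candidate to consistent units, then evaluate M:
  maraging steel: E = 180.0 GPa, ρ = 8070 kg/m³
  bronze: E = 118.7 GPa, ρ = 8840 kg/m³
  tungsten: E = 407.0 GPa, ρ = 19260 kg/m³
  maraging steel: M = 1.66×10⁻³
  bronze: M = 1.23×10⁻³
  tungsten: M = 1.05×10⁻³
Maraging steel has the largest M.

maraging steel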